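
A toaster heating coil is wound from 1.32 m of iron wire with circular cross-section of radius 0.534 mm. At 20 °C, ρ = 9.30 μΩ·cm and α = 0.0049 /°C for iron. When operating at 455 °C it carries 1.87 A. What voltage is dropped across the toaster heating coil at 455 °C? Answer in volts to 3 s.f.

ρ = 9.30 μΩ·cm = 9.30×10^-8 Ω·m
A = πr² = π(5.3400e-04 m)² = 8.958e-07 m²
R₍20₎ = ρL/A = (9.30×10^-8)(1.32)/(8.958e-07) = 0.137 Ω
R₍455₎ = R₍20₎(1 + αΔT) = 0.137 × (1 + 0.0049×435) = 0.4291 Ω
V = IR = 1.87 × 0.4291 = 0.802 V

0.802 V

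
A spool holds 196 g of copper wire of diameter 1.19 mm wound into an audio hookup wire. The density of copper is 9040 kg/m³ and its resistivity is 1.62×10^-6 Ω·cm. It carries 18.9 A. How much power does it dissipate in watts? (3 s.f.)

101 W

ρ = 1.62×10^-6 Ω·cm = 1.62×10^-8 Ω·m
A = π(d/2)² = π(5.9500e-04 m)² = 1.1122e-06 m²
L = m/(density·A) = 0.196/(9040×1.1122e-06) = 19.49 m
R = ρL/A = (1.62×10^-8)(19.49)/(1.1122e-06) = 0.2839 Ω
P = I²R = (18.9)² × 0.2839 = 101 W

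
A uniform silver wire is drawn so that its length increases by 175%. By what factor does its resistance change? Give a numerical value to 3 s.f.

7.56

k = 1 + 175/100 = 2.75; volume constant ⇒ A' = A/k, so R' = k²R.
Factor = 7.56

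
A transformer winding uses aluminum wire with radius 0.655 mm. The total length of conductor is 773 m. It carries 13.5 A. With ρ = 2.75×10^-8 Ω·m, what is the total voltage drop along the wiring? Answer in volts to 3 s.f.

213 V

A = πr² = π(6.5500e-04 m)² = 1.348e-06 m²
R = ρL/A = (2.75×10^-8)(773)/(1.348e-06) = 15.77 Ω
V = IR = 13.5 × 15.77 = 213 V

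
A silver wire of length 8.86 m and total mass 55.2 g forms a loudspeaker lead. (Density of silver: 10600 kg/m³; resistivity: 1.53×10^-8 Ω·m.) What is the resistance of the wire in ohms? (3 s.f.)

A = m/(density·L) = 0.0552/(10600×8.86) = 5.8776e-07 m²
R = ρL/A = (1.53×10^-8)(8.86)/(5.8776e-07) = 0.231 Ω

0.231 Ω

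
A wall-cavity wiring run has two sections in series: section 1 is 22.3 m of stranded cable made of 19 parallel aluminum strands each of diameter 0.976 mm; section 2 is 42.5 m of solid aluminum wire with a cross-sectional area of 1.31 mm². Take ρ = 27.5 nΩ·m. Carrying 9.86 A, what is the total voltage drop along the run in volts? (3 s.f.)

ρ = 27.5 nΩ·m = 2.75×10^-8 Ω·m
Section 1: A_strand = π(4.8800e-04)² = 7.482e-07 m²; R₁ = ρL/(N·A_s) = (2.75×10^-8)(22.3)/(19×7.482e-07) = 0.04314 Ω
Section 2: A = 1.31 mm² = 1.310e-06 m²
R₂ = (2.75×10^-8)(42.5)/(1.310e-06) = 0.8922 Ω
R = R₁ + R₂ = 0.9353 Ω
V = IR = 9.86 × 0.9353 = 9.22 V

9.22 V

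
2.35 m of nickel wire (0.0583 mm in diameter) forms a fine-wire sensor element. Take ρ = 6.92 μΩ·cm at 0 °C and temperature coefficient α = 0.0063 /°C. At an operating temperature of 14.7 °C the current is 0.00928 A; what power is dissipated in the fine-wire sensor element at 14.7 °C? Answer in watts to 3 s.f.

0.00573 W

ρ = 6.92 μΩ·cm = 6.92×10^-8 Ω·m
A = π(d/2)² = π(2.9150e-05 m)² = 2.669e-09 m²
R₍0₎ = ρL/A = (6.92×10^-8)(2.35)/(2.669e-09) = 60.92 Ω
R₍14.7₎ = R₍0₎(1 + αΔT) = 60.92 × (1 + 0.0063×14.7) = 66.56 Ω
P = I²R = (0.00928)² × 66.56 = 0.00573 W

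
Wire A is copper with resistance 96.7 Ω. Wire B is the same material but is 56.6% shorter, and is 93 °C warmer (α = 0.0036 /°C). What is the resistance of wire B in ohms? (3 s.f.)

R ∝ ρL/d² with ρ ∝ (1+αΔT), so R_B/R_A = (1 − 56.6/100) × (1 + 0.0036×93)
= 0.434 × 1.335 = 0.5793
R_B = 0.5793 × 96.7 = 56.0 Ω

56.0 Ω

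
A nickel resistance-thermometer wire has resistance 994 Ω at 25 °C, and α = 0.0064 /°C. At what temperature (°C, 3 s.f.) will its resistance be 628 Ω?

R = R₀(1 + α(T − T₀)) ⇒ T = T₀ + (R/R₀ − 1)/α
T = 25 + (628/994 − 1)/0.0064 = 25 + (-0.3682)/0.0064 = -32.5 °C

-32.5 °C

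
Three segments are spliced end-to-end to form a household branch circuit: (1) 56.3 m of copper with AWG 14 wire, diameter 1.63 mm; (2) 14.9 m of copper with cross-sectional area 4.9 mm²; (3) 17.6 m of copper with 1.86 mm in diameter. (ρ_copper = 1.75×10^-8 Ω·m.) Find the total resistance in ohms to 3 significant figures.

0.639 Ω

Seg 1: A = π(1.63/2 mm)² = π(8.1500e-04 m)² = 2.087e-06 m²
R_1 = (1.75×10^-8)(56.3)/(2.087e-06) = 0.4722 Ω
Seg 2: A = 4.9 mm² = 4.900e-06 m²
R_2 = (1.75×10^-8)(14.9)/(4.900e-06) = 0.05321 Ω
Seg 3: A = π(d/2)² = π(9.3000e-04 m)² = 2.717e-06 m²
R_3 = (1.75×10^-8)(17.6)/(2.717e-06) = 0.1134 Ω
R_total = R_1 + R_2 + R_3 = 0.639 Ω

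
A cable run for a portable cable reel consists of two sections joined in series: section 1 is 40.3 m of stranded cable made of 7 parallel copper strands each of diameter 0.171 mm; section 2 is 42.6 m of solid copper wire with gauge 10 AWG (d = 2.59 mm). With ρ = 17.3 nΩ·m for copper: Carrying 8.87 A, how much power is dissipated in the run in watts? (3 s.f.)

ρ = 17.3 nΩ·m = 1.73×10^-8 Ω·m
Section 1: A_strand = π(8.5500e-05)² = 2.297e-08 m²; R₁ = ρL/(N·A_s) = (1.73×10^-8)(40.3)/(7×2.297e-08) = 4.337 Ω
Section 2: A = π(2.59/2 mm)² = π(1.2950e-03 m)² = 5.269e-06 m²
R₂ = (1.73×10^-8)(42.6)/(5.269e-06) = 0.1399 Ω
R = R₁ + R₂ = 4.477 Ω
P = I²R = (8.87)² × 4.477 = 352 W

352 W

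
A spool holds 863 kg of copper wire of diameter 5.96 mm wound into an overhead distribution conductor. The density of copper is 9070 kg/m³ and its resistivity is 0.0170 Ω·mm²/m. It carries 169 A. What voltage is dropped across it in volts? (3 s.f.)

351 V

ρ = 0.0170 Ω·mm²/m = 1.70×10^-8 Ω·m
A = π(d/2)² = π(2.9800e-03 m)² = 2.7899e-05 m²
L = m/(density·A) = 863/(9070×2.7899e-05) = 3411 m
R = ρL/A = (1.70×10^-8)(3411)/(2.7899e-05) = 2.078 Ω
V = IR = 169 × 2.078 = 351 V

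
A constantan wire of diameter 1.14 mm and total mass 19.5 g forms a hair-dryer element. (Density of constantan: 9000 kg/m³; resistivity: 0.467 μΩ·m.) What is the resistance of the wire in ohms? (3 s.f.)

ρ = 0.467 μΩ·m = 4.67×10^-7 Ω·m
A = π(d/2)² = π(5.7000e-04 m)² = 1.0207e-06 m²
L = m/(density·A) = 0.0195/(9000×1.0207e-06) = 2.123 m
R = ρL/A = (4.67×10^-7)(2.123)/(1.0207e-06) = 0.971 Ω

0.971 Ω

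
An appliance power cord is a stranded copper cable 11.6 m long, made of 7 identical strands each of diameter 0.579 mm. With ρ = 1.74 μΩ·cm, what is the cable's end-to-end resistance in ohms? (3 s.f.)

0.110 Ω

ρ = 1.74 μΩ·cm = 1.74×10^-8 Ω·m
A_strand = π(2.8950e-04 m)² = 2.633e-07 m²
R_strand = ρL/A = (1.74×10^-8)(11.6)/(2.633e-07) = 0.7666 Ω
R_total = R_strand/N = 0.7666/7 = 0.110 Ω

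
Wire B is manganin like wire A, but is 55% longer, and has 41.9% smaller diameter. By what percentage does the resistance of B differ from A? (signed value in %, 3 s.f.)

R ∝ L/d², so R_B/R_A = (1 + 55/100) × (1 − 41.9/100)⁻²
= 1.55 × 2.962 = 4.592
(R_B − R_A)/R_A = 4.592 − 1 = 359%

359%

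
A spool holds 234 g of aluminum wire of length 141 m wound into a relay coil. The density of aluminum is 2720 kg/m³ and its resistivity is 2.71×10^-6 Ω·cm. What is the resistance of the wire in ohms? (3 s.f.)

6.26 Ω

ρ = 2.71×10^-6 Ω·cm = 2.71×10^-8 Ω·m
A = m/(density·L) = 0.234/(2720×141) = 6.1014e-07 m²
R = ρL/A = (2.71×10^-8)(141)/(6.1014e-07) = 6.26 Ω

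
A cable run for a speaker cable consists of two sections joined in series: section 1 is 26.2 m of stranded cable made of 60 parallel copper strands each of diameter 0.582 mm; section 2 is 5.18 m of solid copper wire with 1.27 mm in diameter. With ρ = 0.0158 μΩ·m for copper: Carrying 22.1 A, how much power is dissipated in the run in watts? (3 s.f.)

44.2 W

ρ = 0.0158 μΩ·m = 1.58×10^-8 Ω·m
Section 1: A_strand = π(2.9100e-04)² = 2.660e-07 m²; R₁ = ρL/(N·A_s) = (1.58×10^-8)(26.2)/(60×2.660e-07) = 0.02593 Ω
Section 2: A = π(d/2)² = π(6.3500e-04 m)² = 1.267e-06 m²
R₂ = (1.58×10^-8)(5.18)/(1.267e-06) = 0.06461 Ω
R = R₁ + R₂ = 0.09054 Ω
P = I²R = (22.1)² × 0.09054 = 44.2 W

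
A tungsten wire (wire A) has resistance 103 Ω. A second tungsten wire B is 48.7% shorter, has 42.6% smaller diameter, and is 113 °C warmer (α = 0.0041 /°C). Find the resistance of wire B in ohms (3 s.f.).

235 Ω

R ∝ ρL/d² with ρ ∝ (1+αΔT), so R_B/R_A = (1 − 48.7/100) × (1 − 42.6/100)⁻² × (1 + 0.0041×113)
= 0.513 × 3.035 × 1.463 = 2.278
R_B = 2.278 × 103 = 235 Ω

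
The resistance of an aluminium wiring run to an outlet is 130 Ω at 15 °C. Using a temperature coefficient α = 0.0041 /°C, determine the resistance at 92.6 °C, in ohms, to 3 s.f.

ΔT = 92.6 − 15 = 77.6 °C
R = R₀(1 + αΔT) = 130 × (1 + 0.0041×77.6) = 130 × 1.318 = 171 Ω

171 Ω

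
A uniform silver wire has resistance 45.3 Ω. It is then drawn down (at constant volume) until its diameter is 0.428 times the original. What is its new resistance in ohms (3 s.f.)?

1350 Ω

Volume constant ⇒ L' = L/r² with r = 0.428. R' = ρL'/A' = ρ(L/r²)/(πr²d₀²/4) = R/r⁴.
R' = 29.8 × 45.3 = 1350 Ω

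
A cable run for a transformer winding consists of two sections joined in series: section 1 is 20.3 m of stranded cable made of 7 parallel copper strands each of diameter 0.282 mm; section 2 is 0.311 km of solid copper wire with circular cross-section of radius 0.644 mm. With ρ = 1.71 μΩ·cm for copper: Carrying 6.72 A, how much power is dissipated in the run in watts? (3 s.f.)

ρ = 1.71 μΩ·cm = 1.71×10^-8 Ω·m
Section 1: A_strand = π(1.4100e-04)² = 6.246e-08 m²; R₁ = ρL/(N·A_s) = (1.71×10^-8)(20.3)/(7×6.246e-08) = 0.794 Ω
Section 2: A = πr² = π(6.4400e-04 m)² = 1.303e-06 m²
R₂ = (1.71×10^-8)(311)/(1.303e-06) = 4.082 Ω
R = R₁ + R₂ = 4.876 Ω
P = I²R = (6.72)² × 4.876 = 220 W

220 W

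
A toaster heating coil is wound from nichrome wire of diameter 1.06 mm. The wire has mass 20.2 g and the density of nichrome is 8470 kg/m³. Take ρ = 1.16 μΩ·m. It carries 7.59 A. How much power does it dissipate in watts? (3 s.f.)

205 W

ρ = 1.16 μΩ·m = 1.16×10^-6 Ω·m
A = π(d/2)² = π(5.3000e-04 m)² = 8.8247e-07 m²
L = m/(density·A) = 0.0202/(8470×8.8247e-07) = 2.703 m
R = ρL/A = (1.16×10^-6)(2.703)/(8.8247e-07) = 3.552 Ω
P = I²R = (7.59)² × 3.552 = 205 W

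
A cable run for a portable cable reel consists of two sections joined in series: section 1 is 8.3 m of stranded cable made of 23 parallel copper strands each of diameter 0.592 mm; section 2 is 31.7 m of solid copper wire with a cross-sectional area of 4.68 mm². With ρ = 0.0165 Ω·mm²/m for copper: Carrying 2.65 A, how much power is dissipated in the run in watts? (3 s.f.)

0.937 W

ρ = 0.0165 Ω·mm²/m = 1.65×10^-8 Ω·m
Section 1: A_strand = π(2.9600e-04)² = 2.753e-07 m²; R₁ = ρL/(N·A_s) = (1.65×10^-8)(8.3)/(23×2.753e-07) = 0.02163 Ω
Section 2: A = 4.68 mm² = 4.680e-06 m²
R₂ = (1.65×10^-8)(31.7)/(4.680e-06) = 0.1118 Ω
R = R₁ + R₂ = 0.1334 Ω
P = I²R = (2.65)² × 0.1334 = 0.937 W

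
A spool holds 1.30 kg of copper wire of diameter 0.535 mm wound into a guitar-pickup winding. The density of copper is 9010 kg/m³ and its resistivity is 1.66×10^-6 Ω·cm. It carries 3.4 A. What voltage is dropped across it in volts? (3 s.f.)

161 V

ρ = 1.66×10^-6 Ω·cm = 1.66×10^-8 Ω·m
A = π(d/2)² = π(2.6750e-04 m)² = 2.2480e-07 m²
L = m/(density·A) = 1.3/(9010×2.2480e-07) = 641.8 m
R = ρL/A = (1.66×10^-8)(641.8)/(2.2480e-07) = 47.39 Ω
V = IR = 3.4 × 47.39 = 161 V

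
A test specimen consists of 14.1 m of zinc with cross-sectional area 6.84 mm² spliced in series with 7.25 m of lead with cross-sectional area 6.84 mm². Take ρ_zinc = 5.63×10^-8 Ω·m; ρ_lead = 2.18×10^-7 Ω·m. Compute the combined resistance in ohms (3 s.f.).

0.347 Ω

Segment 1: A = 6.84 mm² = 6.840e-06 m²
R₁ = ρL/A = (5.63×10^-8)(14.1)/(6.840e-06) = 0.1161 Ω
R₂ = (2.18×10^-7)(7.25)/(6.840e-06) = 0.2311 Ω
R = R₁ + R₂ = 0.347 Ω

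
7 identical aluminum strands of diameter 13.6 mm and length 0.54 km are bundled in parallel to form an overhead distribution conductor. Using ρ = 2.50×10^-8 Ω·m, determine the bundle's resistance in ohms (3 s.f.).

A_strand = π(6.8000e-03 m)² = 1.453e-04 m²
R_strand = ρL/A = (2.50×10^-8)(540)/(1.453e-04) = 0.09293 Ω
R_total = R_strand/N = 0.09293/7 = 0.0133 Ω

0.0133 Ω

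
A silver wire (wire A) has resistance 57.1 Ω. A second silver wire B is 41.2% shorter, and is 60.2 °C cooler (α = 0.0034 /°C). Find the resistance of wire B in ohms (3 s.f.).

26.7 Ω

R ∝ ρL/d² with ρ ∝ (1+αΔT), so R_B/R_A = (1 − 41.2/100) × (1 − 0.0034×60.2)
= 0.588 × 0.7953 = 0.4677
R_B = 0.4677 × 57.1 = 26.7 Ω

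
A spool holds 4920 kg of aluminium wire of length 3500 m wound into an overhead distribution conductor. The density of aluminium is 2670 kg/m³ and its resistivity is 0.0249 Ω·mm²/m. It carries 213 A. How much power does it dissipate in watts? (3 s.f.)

ρ = 0.0249 Ω·mm²/m = 2.49×10^-8 Ω·m
A = m/(density·L) = 4920/(2670×3500) = 5.2648e-04 m²
R = ρL/A = (2.49×10^-8)(3500)/(5.2648e-04) = 0.1655 Ω
P = I²R = (213)² × 0.1655 = 7510 W

7510 W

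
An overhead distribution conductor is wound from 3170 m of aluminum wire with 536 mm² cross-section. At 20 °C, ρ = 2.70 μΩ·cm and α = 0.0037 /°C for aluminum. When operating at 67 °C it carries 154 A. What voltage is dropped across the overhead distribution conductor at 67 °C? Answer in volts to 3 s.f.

ρ = 2.70 μΩ·cm = 2.70×10^-8 Ω·m
A = 536 mm² = 5.360e-04 m²
R₍20₎ = ρL/A = (2.70×10^-8)(3170)/(5.360e-04) = 0.1597 Ω
R₍67₎ = R₍20₎(1 + αΔT) = 0.1597 × (1 + 0.0037×47) = 0.1875 Ω
V = IR = 154 × 0.1875 = 28.9 V

28.9 V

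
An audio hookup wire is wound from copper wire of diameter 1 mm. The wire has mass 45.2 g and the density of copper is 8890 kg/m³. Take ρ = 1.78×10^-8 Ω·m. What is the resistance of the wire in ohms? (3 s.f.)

0.147 Ω

A = π(d/2)² = π(5.0000e-04 m)² = 7.8540e-07 m²
L = m/(density·A) = 0.0452/(8890×7.8540e-07) = 6.474 m
R = ρL/A = (1.78×10^-8)(6.474)/(7.8540e-07) = 0.147 Ω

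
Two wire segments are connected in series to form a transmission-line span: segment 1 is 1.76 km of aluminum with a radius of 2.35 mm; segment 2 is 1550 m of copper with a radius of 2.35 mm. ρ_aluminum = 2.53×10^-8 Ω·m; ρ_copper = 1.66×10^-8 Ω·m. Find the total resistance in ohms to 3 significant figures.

Segment 1: A = πr² = π(2.3500e-03 m)² = 1.735e-05 m²
R₁ = ρL/A = (2.53×10^-8)(1760)/(1.735e-05) = 2.567 Ω
R₂ = (1.66×10^-8)(1550)/(1.735e-05) = 1.483 Ω
R = R₁ + R₂ = 4.05 Ω

4.05 Ω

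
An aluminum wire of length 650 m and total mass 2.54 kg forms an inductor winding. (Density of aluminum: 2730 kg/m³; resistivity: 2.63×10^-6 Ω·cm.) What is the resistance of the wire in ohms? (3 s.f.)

ρ = 2.63×10^-6 Ω·cm = 2.63×10^-8 Ω·m
A = m/(density·L) = 2.54/(2730×650) = 1.4314e-06 m²
R = ρL/A = (2.63×10^-8)(650)/(1.4314e-06) = 11.9 Ω

11.9 Ω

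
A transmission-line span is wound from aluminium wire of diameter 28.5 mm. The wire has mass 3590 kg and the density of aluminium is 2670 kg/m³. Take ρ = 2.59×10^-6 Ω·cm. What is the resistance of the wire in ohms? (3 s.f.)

0.0856 Ω

ρ = 2.59×10^-6 Ω·cm = 2.59×10^-8 Ω·m
A = π(d/2)² = π(1.4250e-02 m)² = 6.3794e-04 m²
L = m/(density·A) = 3590/(2670×6.3794e-04) = 2108 m
R = ρL/A = (2.59×10^-8)(2108)/(6.3794e-04) = 0.0856 Ω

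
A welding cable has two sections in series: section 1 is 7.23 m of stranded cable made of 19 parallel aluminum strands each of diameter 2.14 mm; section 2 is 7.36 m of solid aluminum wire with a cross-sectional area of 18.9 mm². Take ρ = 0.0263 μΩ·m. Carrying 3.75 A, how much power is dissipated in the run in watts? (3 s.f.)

ρ = 0.0263 μΩ·m = 2.63×10^-8 Ω·m
Section 1: A_strand = π(1.0700e-03)² = 3.597e-06 m²; R₁ = ρL/(N·A_s) = (2.63×10^-8)(7.23)/(19×3.597e-06) = 0.002782 Ω
Section 2: A = 18.9 mm² = 1.890e-05 m²
R₂ = (2.63×10^-8)(7.36)/(1.890e-05) = 0.01024 Ω
R = R₁ + R₂ = 0.01302 Ω
P = I²R = (3.75)² × 0.01302 = 0.183 W

0.183 W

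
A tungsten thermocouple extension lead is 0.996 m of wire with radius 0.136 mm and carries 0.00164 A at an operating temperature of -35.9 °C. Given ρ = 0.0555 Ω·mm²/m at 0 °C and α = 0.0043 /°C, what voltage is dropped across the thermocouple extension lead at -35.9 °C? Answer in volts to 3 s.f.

0.00132 V

ρ = 0.0555 Ω·mm²/m = 5.55×10^-8 Ω·m
A = πr² = π(1.3600e-04 m)² = 5.811e-08 m²
R₍0₎ = ρL/A = (5.55×10^-8)(0.996)/(5.811e-08) = 0.9513 Ω
R₍-35.9₎ = R₍0₎(1 + αΔT) = 0.9513 × (1 + 0.0043×-35.9) = 0.8045 Ω
V = IR = 0.00164 × 0.8045 = 0.00132 V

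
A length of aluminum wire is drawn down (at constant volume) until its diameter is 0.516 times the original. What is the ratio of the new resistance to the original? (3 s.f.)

14.1

Volume constant ⇒ L' = L/r² with r = 0.516. R' = ρL'/A' = ρ(L/r²)/(πr²d₀²/4) = R/r⁴.
Factor = 14.1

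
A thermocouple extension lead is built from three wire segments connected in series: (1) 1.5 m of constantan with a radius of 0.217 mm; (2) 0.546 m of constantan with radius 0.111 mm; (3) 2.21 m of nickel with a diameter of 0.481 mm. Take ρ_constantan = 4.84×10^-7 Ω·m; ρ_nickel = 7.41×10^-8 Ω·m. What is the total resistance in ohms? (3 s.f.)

12.6 Ω

Seg 1: A = πr² = π(2.1700e-04 m)² = 1.479e-07 m²
R_1 = (4.84×10^-7)(1.5)/(1.479e-07) = 4.908 Ω
Seg 2: A = πr² = π(1.1100e-04 m)² = 3.871e-08 m²
R_2 = (4.84×10^-7)(0.546)/(3.871e-08) = 6.827 Ω
Seg 3: A = π(d/2)² = π(2.4050e-04 m)² = 1.817e-07 m²
R_3 = (7.41×10^-8)(2.21)/(1.817e-07) = 0.9012 Ω
R_total = R_1 + R_2 + R_3 = 12.6 Ω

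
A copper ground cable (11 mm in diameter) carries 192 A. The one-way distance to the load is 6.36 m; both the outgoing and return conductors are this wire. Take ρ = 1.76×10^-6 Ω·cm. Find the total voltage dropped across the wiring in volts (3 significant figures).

0.452 V

ρ = 1.76×10^-6 Ω·cm = 1.76×10^-8 Ω·m
A = π(d/2)² = π(5.5000e-03 m)² = 9.503e-05 m²
Total conductor length (both ways) L = 2 × 6.36 = 12.72 m
R = ρL/A = (1.76×10^-8)(12.72)/(9.503e-05) = 0.002356 Ω
V = IR = 192 × 0.002356 = 0.452 V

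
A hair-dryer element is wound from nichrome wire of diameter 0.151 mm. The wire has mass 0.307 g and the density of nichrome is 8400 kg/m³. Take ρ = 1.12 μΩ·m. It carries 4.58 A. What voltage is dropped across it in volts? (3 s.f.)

ρ = 1.12 μΩ·m = 1.12×10^-6 Ω·m
A = π(d/2)² = π(7.5500e-05 m)² = 1.7908e-08 m²
L = m/(density·A) = 3.070×10^-4/(8400×1.7908e-08) = 2.041 m
R = ρL/A = (1.12×10^-6)(2.041)/(1.7908e-08) = 127.6 Ω
V = IR = 4.58 × 127.6 = 585 V

585 V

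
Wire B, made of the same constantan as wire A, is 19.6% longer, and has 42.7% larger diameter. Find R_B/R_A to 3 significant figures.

R ∝ L/d², so R_B/R_A = (1 + 19.6/100) × (1 + 42.7/100)⁻²
= 1.196 × 0.4911 = 0.587

0.587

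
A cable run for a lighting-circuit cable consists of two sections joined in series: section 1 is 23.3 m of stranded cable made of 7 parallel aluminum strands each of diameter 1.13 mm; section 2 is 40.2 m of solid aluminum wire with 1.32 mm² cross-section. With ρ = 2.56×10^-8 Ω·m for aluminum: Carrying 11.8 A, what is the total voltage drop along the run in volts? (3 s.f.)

10.2 V

Section 1: A_strand = π(5.6500e-04)² = 1.003e-06 m²; R₁ = ρL/(N·A_s) = (2.56×10^-8)(23.3)/(7×1.003e-06) = 0.08497 Ω
Section 2: A = 1.32 mm² = 1.320e-06 m²
R₂ = (2.56×10^-8)(40.2)/(1.320e-06) = 0.7796 Ω
R = R₁ + R₂ = 0.8646 Ω
V = IR = 11.8 × 0.8646 = 10.2 V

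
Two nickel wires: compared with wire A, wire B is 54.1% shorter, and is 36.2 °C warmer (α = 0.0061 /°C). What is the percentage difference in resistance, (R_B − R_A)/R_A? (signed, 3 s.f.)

-44.0%

R ∝ ρL/d² with ρ ∝ (1+αΔT), so R_B/R_A = (1 − 54.1/100) × (1 + 0.0061×36.2)
= 0.459 × 1.221 = 0.5604
(R_B − R_A)/R_A = 0.5604 − 1 = -44.0%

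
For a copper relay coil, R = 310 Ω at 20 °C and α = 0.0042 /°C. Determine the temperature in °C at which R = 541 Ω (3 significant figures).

197 °C

R = R₀(1 + α(T − T₀)) ⇒ T = T₀ + (R/R₀ − 1)/α
T = 20 + (541/310 − 1)/0.0042 = 20 + (0.7452)/0.0042 = 197 °C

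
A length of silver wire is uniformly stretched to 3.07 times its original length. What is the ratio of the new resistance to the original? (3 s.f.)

9.42

Volume constant ⇒ A' = A/k with k = 3.07. R' = ρ(kL)/(A/k) = k²R.
Factor = 9.42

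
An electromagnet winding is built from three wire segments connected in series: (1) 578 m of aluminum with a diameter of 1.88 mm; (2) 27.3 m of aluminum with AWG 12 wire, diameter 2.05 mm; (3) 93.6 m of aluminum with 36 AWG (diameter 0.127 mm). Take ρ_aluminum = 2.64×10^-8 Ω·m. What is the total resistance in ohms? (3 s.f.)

201 Ω

Seg 1: A = π(d/2)² = π(9.4000e-04 m)² = 2.776e-06 m²
R_1 = (2.64×10^-8)(578)/(2.776e-06) = 5.497 Ω
Seg 2: A = π(2.05/2 mm)² = π(1.0250e-03 m)² = 3.301e-06 m²
R_2 = (2.64×10^-8)(27.3)/(3.301e-06) = 0.2184 Ω
Seg 3: A = π(0.127/2 mm)² = π(6.3500e-05 m)² = 1.267e-08 m²
R_3 = (2.64×10^-8)(93.6)/(1.267e-08) = 195.1 Ω
R_total = R_1 + R_2 + R_3 = 201 Ω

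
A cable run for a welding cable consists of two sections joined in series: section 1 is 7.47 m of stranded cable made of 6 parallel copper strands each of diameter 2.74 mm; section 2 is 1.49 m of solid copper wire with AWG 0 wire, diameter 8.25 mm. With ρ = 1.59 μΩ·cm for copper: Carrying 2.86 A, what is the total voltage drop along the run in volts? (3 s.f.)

0.0109 V

ρ = 1.59 μΩ·cm = 1.59×10^-8 Ω·m
Section 1: A_strand = π(1.3700e-03)² = 5.896e-06 m²; R₁ = ρL/(N·A_s) = (1.59×10^-8)(7.47)/(6×5.896e-06) = 0.003357 Ω
Section 2: A = π(8.25/2 mm)² = π(4.1250e-03 m)² = 5.346e-05 m²
R₂ = (1.59×10^-8)(1.49)/(5.346e-05) = 4.432×10^-4 Ω
R = R₁ + R₂ = 0.0038 Ω
V = IR = 2.86 × 0.0038 = 0.0109 V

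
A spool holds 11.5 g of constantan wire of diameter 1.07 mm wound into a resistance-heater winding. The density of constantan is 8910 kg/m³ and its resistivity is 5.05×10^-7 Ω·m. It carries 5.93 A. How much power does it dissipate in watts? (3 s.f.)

28.3 W

A = π(d/2)² = π(5.3500e-04 m)² = 8.9920e-07 m²
L = m/(density·A) = 0.0115/(8910×8.9920e-07) = 1.435 m
R = ρL/A = (5.05×10^-7)(1.435)/(8.9920e-07) = 0.8061 Ω
P = I²R = (5.93)² × 0.8061 = 28.3 W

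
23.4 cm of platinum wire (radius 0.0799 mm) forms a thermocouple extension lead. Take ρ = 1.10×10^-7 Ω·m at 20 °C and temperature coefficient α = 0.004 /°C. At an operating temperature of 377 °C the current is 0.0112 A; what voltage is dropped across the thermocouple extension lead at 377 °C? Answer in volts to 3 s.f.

A = πr² = π(7.9900e-05 m)² = 2.006e-08 m²
R₍20₎ = ρL/A = (1.10×10^-7)(0.234)/(2.006e-08) = 1.283 Ω
R₍377₎ = R₍20₎(1 + αΔT) = 1.283 × (1 + 0.004×357) = 3.116 Ω
V = IR = 0.0112 × 3.116 = 0.0349 V

0.0349 V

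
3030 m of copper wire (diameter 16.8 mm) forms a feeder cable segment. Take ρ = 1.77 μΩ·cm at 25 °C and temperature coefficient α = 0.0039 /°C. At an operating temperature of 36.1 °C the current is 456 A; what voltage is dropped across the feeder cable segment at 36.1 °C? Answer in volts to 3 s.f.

ρ = 1.77 μΩ·cm = 1.77×10^-8 Ω·m
A = π(d/2)² = π(8.4000e-03 m)² = 2.217e-04 m²
R₍25₎ = ρL/A = (1.77×10^-8)(3030)/(2.217e-04) = 0.2419 Ω
R₍36.1₎ = R₍25₎(1 + αΔT) = 0.2419 × (1 + 0.0039×11.1) = 0.2524 Ω
V = IR = 456 × 0.2524 = 115 V

115 V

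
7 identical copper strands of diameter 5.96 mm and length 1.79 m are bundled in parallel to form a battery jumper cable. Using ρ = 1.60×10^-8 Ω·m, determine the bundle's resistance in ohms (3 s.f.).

A_strand = π(2.9800e-03 m)² = 2.790e-05 m²
R_strand = ρL/A = (1.60×10^-8)(1.79)/(2.790e-05) = 0.001027 Ω
R_total = R_strand/N = 0.001027/7 = 1.47×10^-4 Ω

1.47×10^-4 Ω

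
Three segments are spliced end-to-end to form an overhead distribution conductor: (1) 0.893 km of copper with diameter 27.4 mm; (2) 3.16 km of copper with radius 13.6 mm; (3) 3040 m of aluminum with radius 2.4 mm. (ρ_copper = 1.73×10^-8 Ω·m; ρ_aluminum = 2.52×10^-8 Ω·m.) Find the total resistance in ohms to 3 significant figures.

Seg 1: A = π(d/2)² = π(1.3700e-02 m)² = 5.896e-04 m²
R_1 = (1.73×10^-8)(893)/(5.896e-04) = 0.0262 Ω
Seg 2: A = πr² = π(1.3600e-02 m)² = 5.811e-04 m²
R_2 = (1.73×10^-8)(3160)/(5.811e-04) = 0.09408 Ω
Seg 3: A = πr² = π(2.4000e-03 m)² = 1.810e-05 m²
R_3 = (2.52×10^-8)(3040)/(1.810e-05) = 4.234 Ω
R_total = R_1 + R_2 + R_3 = 4.35 Ω

4.35 Ω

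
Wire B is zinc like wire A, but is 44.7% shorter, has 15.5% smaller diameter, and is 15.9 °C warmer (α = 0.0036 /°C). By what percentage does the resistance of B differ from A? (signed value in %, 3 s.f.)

R ∝ ρL/d² with ρ ∝ (1+αΔT), so R_B/R_A = (1 − 44.7/100) × (1 − 15.5/100)⁻² × (1 + 0.0036×15.9)
= 0.553 × 1.401 × 1.057 = 0.8188
(R_B − R_A)/R_A = 0.8188 − 1 = -18.1%

-18.1%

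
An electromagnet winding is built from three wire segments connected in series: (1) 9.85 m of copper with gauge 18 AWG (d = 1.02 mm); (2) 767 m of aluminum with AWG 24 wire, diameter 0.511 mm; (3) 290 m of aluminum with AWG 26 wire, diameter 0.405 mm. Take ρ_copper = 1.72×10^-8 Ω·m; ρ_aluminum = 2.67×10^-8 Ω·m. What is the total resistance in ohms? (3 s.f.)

Seg 1: A = π(1.02/2 mm)² = π(5.1000e-04 m)² = 8.171e-07 m²
R_1 = (1.72×10^-8)(9.85)/(8.171e-07) = 0.2073 Ω
Seg 2: A = π(0.511/2 mm)² = π(2.5550e-04 m)² = 2.051e-07 m²
R_2 = (2.67×10^-8)(767)/(2.051e-07) = 99.86 Ω
Seg 3: A = π(0.405/2 mm)² = π(2.0250e-04 m)² = 1.288e-07 m²
R_3 = (2.67×10^-8)(290)/(1.288e-07) = 60.1 Ω
R_total = R_1 + R_2 + R_3 = 160 Ω

160 Ω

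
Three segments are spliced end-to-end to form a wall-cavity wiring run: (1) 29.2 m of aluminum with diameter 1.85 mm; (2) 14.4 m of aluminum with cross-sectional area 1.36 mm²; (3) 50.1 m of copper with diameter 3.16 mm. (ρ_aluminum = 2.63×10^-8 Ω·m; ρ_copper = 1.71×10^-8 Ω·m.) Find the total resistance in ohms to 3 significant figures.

0.673 Ω

Seg 1: A = π(d/2)² = π(9.2500e-04 m)² = 2.688e-06 m²
R_1 = (2.63×10^-8)(29.2)/(2.688e-06) = 0.2857 Ω
Seg 2: A = 1.36 mm² = 1.360e-06 m²
R_2 = (2.63×10^-8)(14.4)/(1.360e-06) = 0.2785 Ω
Seg 3: A = π(d/2)² = π(1.5800e-03 m)² = 7.843e-06 m²
R_3 = (1.71×10^-8)(50.1)/(7.843e-06) = 0.1092 Ω
R_total = R_1 + R_2 + R_3 = 0.673 Ω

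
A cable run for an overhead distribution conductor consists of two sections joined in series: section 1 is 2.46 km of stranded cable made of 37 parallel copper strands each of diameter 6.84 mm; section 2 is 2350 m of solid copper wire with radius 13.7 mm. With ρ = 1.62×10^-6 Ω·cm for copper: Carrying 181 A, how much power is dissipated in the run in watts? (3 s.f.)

ρ = 1.62×10^-6 Ω·cm = 1.62×10^-8 Ω·m
Section 1: A_strand = π(3.4200e-03)² = 3.675e-05 m²; R₁ = ρL/(N·A_s) = (1.62×10^-8)(2460)/(37×3.675e-05) = 0.02931 Ω
Section 2: A = πr² = π(1.3700e-02 m)² = 5.896e-04 m²
R₂ = (1.62×10^-8)(2350)/(5.896e-04) = 0.06456 Ω
R = R₁ + R₂ = 0.09388 Ω
P = I²R = (181)² × 0.09388 = 3080 W

3080 W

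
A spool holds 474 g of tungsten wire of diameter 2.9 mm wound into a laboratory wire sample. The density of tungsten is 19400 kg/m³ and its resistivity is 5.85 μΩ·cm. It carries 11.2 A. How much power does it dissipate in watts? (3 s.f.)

ρ = 5.85 μΩ·cm = 5.85×10^-8 Ω·m
A = π(d/2)² = π(1.4500e-03 m)² = 6.6052e-06 m²
L = m/(density·A) = 0.474/(19400×6.6052e-06) = 3.699 m
R = ρL/A = (5.85×10^-8)(3.699)/(6.6052e-06) = 0.03276 Ω
P = I²R = (11.2)² × 0.03276 = 4.11 W

4.11 W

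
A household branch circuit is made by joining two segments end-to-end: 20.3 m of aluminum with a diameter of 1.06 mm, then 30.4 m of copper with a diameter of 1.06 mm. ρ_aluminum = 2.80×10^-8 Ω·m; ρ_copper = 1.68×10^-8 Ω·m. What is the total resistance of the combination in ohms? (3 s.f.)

Segment 1: A = π(d/2)² = π(5.3000e-04 m)² = 8.825e-07 m²
R₁ = ρL/A = (2.80×10^-8)(20.3)/(8.825e-07) = 0.6441 Ω
R₂ = (1.68×10^-8)(30.4)/(8.825e-07) = 0.5787 Ω
R = R₁ + R₂ = 1.22 Ω

1.22 Ω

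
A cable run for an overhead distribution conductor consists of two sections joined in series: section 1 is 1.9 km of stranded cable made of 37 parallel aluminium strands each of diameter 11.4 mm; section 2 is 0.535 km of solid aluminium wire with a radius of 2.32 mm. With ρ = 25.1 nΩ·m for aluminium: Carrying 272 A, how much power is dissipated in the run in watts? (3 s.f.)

59700 W

ρ = 25.1 nΩ·m = 2.51×10^-8 Ω·m
Section 1: A_strand = π(5.7000e-03)² = 1.021e-04 m²; R₁ = ρL/(N·A_s) = (2.51×10^-8)(1900)/(37×1.021e-04) = 0.01263 Ω
Section 2: A = πr² = π(2.3200e-03 m)² = 1.691e-05 m²
R₂ = (2.51×10^-8)(535)/(1.691e-05) = 0.7941 Ω
R = R₁ + R₂ = 0.8068 Ω
P = I²R = (272)² × 0.8068 = 59700 W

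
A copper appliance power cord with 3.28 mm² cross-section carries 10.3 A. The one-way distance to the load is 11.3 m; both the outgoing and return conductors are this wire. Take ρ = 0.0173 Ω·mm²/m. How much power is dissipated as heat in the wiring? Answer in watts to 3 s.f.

ρ = 0.0173 Ω·mm²/m = 1.73×10^-8 Ω·m
A = 3.28 mm² = 3.280e-06 m²
Total conductor length (both ways) L = 2 × 11.3 = 22.6 m
R = ρL/A = (1.73×10^-8)(22.6)/(3.280e-06) = 0.1192 Ω
P = I²R = (10.3)² × 0.1192 = 12.6 W

12.6 W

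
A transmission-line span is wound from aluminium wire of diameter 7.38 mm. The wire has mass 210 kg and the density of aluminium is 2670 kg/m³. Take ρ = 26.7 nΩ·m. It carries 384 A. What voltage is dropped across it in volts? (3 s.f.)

441 V

ρ = 26.7 nΩ·m = 2.67×10^-8 Ω·m
A = π(d/2)² = π(3.6900e-03 m)² = 4.2776e-05 m²
L = m/(density·A) = 210/(2670×4.2776e-05) = 1839 m
R = ρL/A = (2.67×10^-8)(1839)/(4.2776e-05) = 1.148 Ω
V = IR = 384 × 1.148 = 441 V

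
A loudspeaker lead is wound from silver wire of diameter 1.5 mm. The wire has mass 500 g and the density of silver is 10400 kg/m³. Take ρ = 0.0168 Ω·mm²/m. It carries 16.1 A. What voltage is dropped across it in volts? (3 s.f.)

4.16 V

ρ = 0.0168 Ω·mm²/m = 1.68×10^-8 Ω·m
A = π(d/2)² = π(7.5000e-04 m)² = 1.7671e-06 m²
L = m/(density·A) = 0.5/(10400×1.7671e-06) = 27.21 m
R = ρL/A = (1.68×10^-8)(27.21)/(1.7671e-06) = 0.2586 Ω
V = IR = 16.1 × 0.2586 = 4.16 V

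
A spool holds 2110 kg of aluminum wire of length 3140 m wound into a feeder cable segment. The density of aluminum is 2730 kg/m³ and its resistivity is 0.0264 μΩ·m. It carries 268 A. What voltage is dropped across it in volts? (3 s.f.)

ρ = 0.0264 μΩ·m = 2.64×10^-8 Ω·m
A = m/(density·L) = 2110/(2730×3140) = 2.4614e-04 m²
R = ρL/A = (2.64×10^-8)(3140)/(2.4614e-04) = 0.3368 Ω
V = IR = 268 × 0.3368 = 90.3 V

90.3 V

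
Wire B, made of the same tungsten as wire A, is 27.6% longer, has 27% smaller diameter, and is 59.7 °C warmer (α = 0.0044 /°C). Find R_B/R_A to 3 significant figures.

3.02

R ∝ ρL/d² with ρ ∝ (1+αΔT), so R_B/R_A = (1 + 27.6/100) × (1 − 27/100)⁻² × (1 + 0.0044×59.7)
= 1.276 × 1.877 × 1.263 = 3.02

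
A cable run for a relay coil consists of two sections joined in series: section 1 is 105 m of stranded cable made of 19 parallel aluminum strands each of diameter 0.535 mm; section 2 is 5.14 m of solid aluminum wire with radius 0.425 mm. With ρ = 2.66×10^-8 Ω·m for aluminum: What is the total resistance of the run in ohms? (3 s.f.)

0.895 Ω

Section 1: A_strand = π(2.6750e-04)² = 2.248e-07 m²; R₁ = ρL/(N·A_s) = (2.66×10^-8)(105)/(19×2.248e-07) = 0.6539 Ω
Section 2: A = πr² = π(4.2500e-04 m)² = 5.675e-07 m²
R₂ = (2.66×10^-8)(5.14)/(5.675e-07) = 0.2409 Ω
R = R₁ + R₂ = 0.895 Ω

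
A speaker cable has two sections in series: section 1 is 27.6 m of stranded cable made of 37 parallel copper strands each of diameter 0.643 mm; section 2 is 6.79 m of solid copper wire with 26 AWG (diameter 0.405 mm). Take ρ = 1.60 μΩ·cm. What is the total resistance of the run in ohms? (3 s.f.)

0.880 Ω

ρ = 1.60 μΩ·cm = 1.60×10^-8 Ω·m
Section 1: A_strand = π(3.2150e-04)² = 3.247e-07 m²; R₁ = ρL/(N·A_s) = (1.60×10^-8)(27.6)/(37×3.247e-07) = 0.03675 Ω
Section 2: A = π(0.405/2 mm)² = π(2.0250e-04 m)² = 1.288e-07 m²
R₂ = (1.60×10^-8)(6.79)/(1.288e-07) = 0.8433 Ω
R = R₁ + R₂ = 0.880 Ω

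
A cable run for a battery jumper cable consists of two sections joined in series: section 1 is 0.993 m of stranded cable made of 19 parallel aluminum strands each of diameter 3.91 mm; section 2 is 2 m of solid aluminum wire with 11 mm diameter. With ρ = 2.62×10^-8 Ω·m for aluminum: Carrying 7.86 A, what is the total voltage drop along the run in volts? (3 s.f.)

Section 1: A_strand = π(1.9550e-03)² = 1.201e-05 m²; R₁ = ρL/(N·A_s) = (2.62×10^-8)(0.993)/(19×1.201e-05) = 1.140×10^-4 Ω
Section 2: A = π(d/2)² = π(5.5000e-03 m)² = 9.503e-05 m²
R₂ = (2.62×10^-8)(2)/(9.503e-05) = 5.514×10^-4 Ω
R = R₁ + R₂ = 6.654×10^-4 Ω
V = IR = 7.86 × 6.654×10^-4 = 0.00523 V

0.00523 V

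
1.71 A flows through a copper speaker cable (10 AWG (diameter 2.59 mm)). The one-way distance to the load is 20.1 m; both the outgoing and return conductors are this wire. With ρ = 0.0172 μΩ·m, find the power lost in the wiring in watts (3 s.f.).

ρ = 0.0172 μΩ·m = 1.72×10^-8 Ω·m
A = π(2.59/2 mm)² = π(1.2950e-03 m)² = 5.269e-06 m²
Total conductor length (both ways) L = 2 × 20.1 = 40.2 m
R = ρL/A = (1.72×10^-8)(40.2)/(5.269e-06) = 0.1312 Ω
P = I²R = (1.71)² × 0.1312 = 0.384 W

0.384 W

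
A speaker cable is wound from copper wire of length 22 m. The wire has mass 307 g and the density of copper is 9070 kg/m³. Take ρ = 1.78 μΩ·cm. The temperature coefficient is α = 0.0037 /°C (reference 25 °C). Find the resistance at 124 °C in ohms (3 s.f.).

ρ = 1.78 μΩ·cm = 1.78×10^-8 Ω·m
A = m/(density·L) = 0.307/(9070×22) = 1.5385e-06 m²
R = ρL/A = (1.78×10^-8)(22)/(1.5385e-06) = 0.2545 Ω
R(124 °C) = 0.2545 × (1 + 0.0037×99) = 0.348 Ω

0.348 Ω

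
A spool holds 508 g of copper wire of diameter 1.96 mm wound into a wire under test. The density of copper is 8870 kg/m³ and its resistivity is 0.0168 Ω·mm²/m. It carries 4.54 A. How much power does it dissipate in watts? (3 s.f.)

ρ = 0.0168 Ω·mm²/m = 1.68×10^-8 Ω·m
A = π(d/2)² = π(9.8000e-04 m)² = 3.0172e-06 m²
L = m/(density·A) = 0.508/(8870×3.0172e-06) = 18.98 m
R = ρL/A = (1.68×10^-8)(18.98)/(3.0172e-06) = 0.1057 Ω
P = I²R = (4.54)² × 0.1057 = 2.18 W

2.18 W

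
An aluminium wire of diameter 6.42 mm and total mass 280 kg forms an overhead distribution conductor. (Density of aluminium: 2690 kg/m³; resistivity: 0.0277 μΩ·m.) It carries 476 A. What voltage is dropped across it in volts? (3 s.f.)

1310 V

ρ = 0.0277 μΩ·m = 2.77×10^-8 Ω·m
A = π(d/2)² = π(3.2100e-03 m)² = 3.2371e-05 m²
L = m/(density·A) = 280/(2690×3.2371e-05) = 3215 m
R = ρL/A = (2.77×10^-8)(3215)/(3.2371e-05) = 2.751 Ω
V = IR = 476 × 2.751 = 1310 V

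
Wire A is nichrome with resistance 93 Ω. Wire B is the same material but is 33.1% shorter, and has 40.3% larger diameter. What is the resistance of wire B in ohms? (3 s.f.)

R ∝ L/d², so R_B/R_A = (1 − 33.1/100) × (1 + 40.3/100)⁻²
= 0.669 × 0.508 = 0.3399
R_B = 0.3399 × 93 = 31.6 Ω

31.6 Ω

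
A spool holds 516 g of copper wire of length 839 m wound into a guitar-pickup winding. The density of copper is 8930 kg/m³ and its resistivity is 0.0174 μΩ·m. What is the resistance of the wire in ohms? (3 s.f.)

212 Ω

ρ = 0.0174 μΩ·m = 1.74×10^-8 Ω·m
A = m/(density·L) = 0.516/(8930×839) = 6.8871e-08 m²
R = ρL/A = (1.74×10^-8)(839)/(6.8871e-08) = 212 Ω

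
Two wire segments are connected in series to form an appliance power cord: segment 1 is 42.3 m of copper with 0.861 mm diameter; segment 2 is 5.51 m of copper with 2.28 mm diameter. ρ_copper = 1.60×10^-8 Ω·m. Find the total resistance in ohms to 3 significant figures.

Segment 1: A = π(d/2)² = π(4.3050e-04 m)² = 5.822e-07 m²
R₁ = ρL/A = (1.60×10^-8)(42.3)/(5.822e-07) = 1.162 Ω
Segment 2: A = π(d/2)² = π(1.1400e-03 m)² = 4.083e-06 m²
R₂ = (1.60×10^-8)(5.51)/(4.083e-06) = 0.02159 Ω
R = R₁ + R₂ = 1.18 Ω

1.18 Ω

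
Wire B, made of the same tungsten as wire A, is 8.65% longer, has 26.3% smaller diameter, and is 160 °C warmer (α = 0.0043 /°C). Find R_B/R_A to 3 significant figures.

3.38

R ∝ ρL/d² with ρ ∝ (1+αΔT), so R_B/R_A = (1 + 8.65/100) × (1 − 26.3/100)⁻² × (1 + 0.0043×160)
= 1.087 × 1.841 × 1.688 = 3.38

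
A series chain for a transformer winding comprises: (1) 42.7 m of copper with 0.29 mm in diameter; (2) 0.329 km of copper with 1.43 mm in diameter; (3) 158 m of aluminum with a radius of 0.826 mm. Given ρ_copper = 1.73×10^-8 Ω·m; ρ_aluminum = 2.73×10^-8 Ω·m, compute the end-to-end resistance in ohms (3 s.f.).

16.7 Ω

Seg 1: A = π(d/2)² = π(1.4500e-04 m)² = 6.605e-08 m²
R_1 = (1.73×10^-8)(42.7)/(6.605e-08) = 11.18 Ω
Seg 2: A = π(d/2)² = π(7.1500e-04 m)² = 1.606e-06 m²
R_2 = (1.73×10^-8)(329)/(1.606e-06) = 3.544 Ω
Seg 3: A = πr² = π(8.2600e-04 m)² = 2.143e-06 m²
R_3 = (2.73×10^-8)(158)/(2.143e-06) = 2.012 Ω
R_total = R_1 + R_2 + R_3 = 16.7 Ω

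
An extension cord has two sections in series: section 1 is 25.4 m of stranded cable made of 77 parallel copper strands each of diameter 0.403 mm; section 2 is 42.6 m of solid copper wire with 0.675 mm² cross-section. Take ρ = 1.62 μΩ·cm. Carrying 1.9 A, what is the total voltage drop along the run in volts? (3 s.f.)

2.02 V

ρ = 1.62 μΩ·cm = 1.62×10^-8 Ω·m
Section 1: A_strand = π(2.0150e-04)² = 1.276e-07 m²; R₁ = ρL/(N·A_s) = (1.62×10^-8)(25.4)/(77×1.276e-07) = 0.04189 Ω
Section 2: A = 0.675 mm² = 6.750e-07 m²
R₂ = (1.62×10^-8)(42.6)/(6.750e-07) = 1.022 Ω
R = R₁ + R₂ = 1.064 Ω
V = IR = 1.9 × 1.064 = 2.02 V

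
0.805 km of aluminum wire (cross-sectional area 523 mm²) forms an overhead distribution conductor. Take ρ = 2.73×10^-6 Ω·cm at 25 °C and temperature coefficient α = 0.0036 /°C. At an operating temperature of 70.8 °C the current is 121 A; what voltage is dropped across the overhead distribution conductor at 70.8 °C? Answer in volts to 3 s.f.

ρ = 2.73×10^-6 Ω·cm = 2.73×10^-8 Ω·m
A = 523 mm² = 5.230e-04 m²
R₍25₎ = ρL/A = (2.73×10^-8)(805)/(5.230e-04) = 0.04202 Ω
R₍70.8₎ = R₍25₎(1 + αΔT) = 0.04202 × (1 + 0.0036×45.8) = 0.04895 Ω
V = IR = 121 × 0.04895 = 5.92 V

5.92 V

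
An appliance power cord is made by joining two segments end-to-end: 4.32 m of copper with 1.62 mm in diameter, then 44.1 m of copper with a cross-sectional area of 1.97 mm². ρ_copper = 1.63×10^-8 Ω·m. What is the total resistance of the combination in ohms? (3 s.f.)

0.399 Ω

Segment 1: A = π(d/2)² = π(8.1000e-04 m)² = 2.061e-06 m²
R₁ = ρL/A = (1.63×10^-8)(4.32)/(2.061e-06) = 0.03416 Ω
Segment 2: A = 1.97 mm² = 1.970e-06 m²
R₂ = (1.63×10^-8)(44.1)/(1.970e-06) = 0.3649 Ω
R = R₁ + R₂ = 0.399 Ω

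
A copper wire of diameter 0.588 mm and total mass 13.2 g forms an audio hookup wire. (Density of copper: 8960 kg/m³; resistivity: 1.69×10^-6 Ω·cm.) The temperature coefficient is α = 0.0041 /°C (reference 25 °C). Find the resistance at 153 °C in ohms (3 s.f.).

ρ = 1.69×10^-6 Ω·cm = 1.69×10^-8 Ω·m
A = π(d/2)² = π(2.9400e-04 m)² = 2.7155e-07 m²
L = m/(density·A) = 0.0132/(8960×2.7155e-07) = 5.425 m
R = ρL/A = (1.69×10^-8)(5.425)/(2.7155e-07) = 0.3376 Ω
R(153 °C) = 0.3376 × (1 + 0.0041×128) = 0.515 Ω

0.515 Ω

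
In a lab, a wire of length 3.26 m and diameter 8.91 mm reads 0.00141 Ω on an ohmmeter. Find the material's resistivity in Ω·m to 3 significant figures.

2.70×10^-8 Ω·m

A = π(d/2)² = π(4.4550e-03 m)² = 6.235e-05 m²
ρ = RA/L = (0.00141)(6.235e-05)/(3.26) = 2.70×10^-8 Ω·m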